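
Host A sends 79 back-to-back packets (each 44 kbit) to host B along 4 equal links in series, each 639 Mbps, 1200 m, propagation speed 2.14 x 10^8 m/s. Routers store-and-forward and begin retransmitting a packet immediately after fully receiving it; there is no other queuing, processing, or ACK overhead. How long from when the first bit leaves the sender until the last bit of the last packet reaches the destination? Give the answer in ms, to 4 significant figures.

5.669 ms

Per-hop transmission t_tx = L/R = 44000/639000000 = 0.0688576 ms.
Per-hop propagation t_prop = 1200/214000000 = 0.00560748 ms.
Pipeline fill: first packet needs 4·t_tx to clear all hops; remaining 78 packets each add one t_tx.
Total = (4+79-1)·t_tx + 4·t_prop = 82·0.0688576 + 4·0.00560748 = 5.669 ms.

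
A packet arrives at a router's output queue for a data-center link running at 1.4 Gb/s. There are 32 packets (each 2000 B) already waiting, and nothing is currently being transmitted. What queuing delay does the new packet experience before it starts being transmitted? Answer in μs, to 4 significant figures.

365.7 μs

Each queued packet: L/R = 16000/1400000000 = 11.4286 μs.
32 queued → 365.714 μs.
Queuing delay = 365.7 μs.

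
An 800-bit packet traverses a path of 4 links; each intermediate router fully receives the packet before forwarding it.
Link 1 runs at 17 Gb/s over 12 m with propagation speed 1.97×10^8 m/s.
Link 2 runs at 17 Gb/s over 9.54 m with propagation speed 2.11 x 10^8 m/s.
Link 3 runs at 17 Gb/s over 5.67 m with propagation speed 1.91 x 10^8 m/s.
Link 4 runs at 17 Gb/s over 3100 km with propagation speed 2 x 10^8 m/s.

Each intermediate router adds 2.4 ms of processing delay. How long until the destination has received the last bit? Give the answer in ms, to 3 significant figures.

Transmission delay per hop = L/R = 800/17000000000 = 4.70588e-05 ms; 4 hops → 0.000188235 ms.
Propagation delays (d/s per hop): 6.09137e-05, 4.52133e-05, 2.96859e-05, 15.5 ms; sum = 15.5001 ms.
Processing at 3 router(s): 3 × 2.4 ms = 7.2 ms.
End-to-end = 22.7 ms.

22.7 ms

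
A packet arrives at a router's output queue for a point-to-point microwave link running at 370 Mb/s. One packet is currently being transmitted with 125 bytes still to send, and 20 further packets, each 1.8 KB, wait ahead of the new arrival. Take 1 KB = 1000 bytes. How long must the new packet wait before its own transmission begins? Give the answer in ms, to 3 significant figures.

Each queued packet: L/R = 14400/370000000 = 0.0389189 ms.
20 queued → 0.778378 ms.
Plus remaining 1000 bits of current packet: 0.0027027 ms.
Queuing delay = 0.781 ms.

0.781 ms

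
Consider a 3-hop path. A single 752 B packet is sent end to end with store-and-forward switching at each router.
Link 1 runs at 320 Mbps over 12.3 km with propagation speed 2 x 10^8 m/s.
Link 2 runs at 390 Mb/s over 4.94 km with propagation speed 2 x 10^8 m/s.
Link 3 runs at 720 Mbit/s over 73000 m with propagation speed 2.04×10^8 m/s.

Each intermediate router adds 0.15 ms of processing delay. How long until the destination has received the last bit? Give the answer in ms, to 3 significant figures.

L = 752 × 8 = 6016 bits.
Transmission delays (L/R per hop): 0.0188, 0.0154256, 0.00835556 ms; sum = 0.0425812 ms.
Propagation delays (d/s per hop): 0.0615, 0.0247, 0.357843 ms; sum = 0.444043 ms.
Processing at 2 router(s): 2 × 0.15 ms = 0.3 ms.
End-to-end = 0.787 ms.

0.787 ms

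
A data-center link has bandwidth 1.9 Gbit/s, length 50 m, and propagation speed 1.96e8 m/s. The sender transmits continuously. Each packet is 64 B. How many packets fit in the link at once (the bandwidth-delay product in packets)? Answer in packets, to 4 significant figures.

0.9467 packets

Propagation delay = 50 / 196000000 = 2.55102e-07 s.
BDP = R × t_prop = 1900000000 × 2.55102e-07 = 484.694 bits.
In packets of 512 bits: 0.9467 packets.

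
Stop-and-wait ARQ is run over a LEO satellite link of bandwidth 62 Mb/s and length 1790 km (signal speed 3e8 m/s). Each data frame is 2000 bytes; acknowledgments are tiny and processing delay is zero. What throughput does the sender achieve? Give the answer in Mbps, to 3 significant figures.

1.31 Mbps

t_tx = L/R = 16000/62000000 = 0.000258065 s.
t_prop = 1790000/300000000 = 0.00596667 s; RTT = 0.0119333 s.
Cycle = t_tx + RTT = 0.0121914 s.
Throughput = L / cycle = 16000 / 0.0121914 = 1.31 Mbps.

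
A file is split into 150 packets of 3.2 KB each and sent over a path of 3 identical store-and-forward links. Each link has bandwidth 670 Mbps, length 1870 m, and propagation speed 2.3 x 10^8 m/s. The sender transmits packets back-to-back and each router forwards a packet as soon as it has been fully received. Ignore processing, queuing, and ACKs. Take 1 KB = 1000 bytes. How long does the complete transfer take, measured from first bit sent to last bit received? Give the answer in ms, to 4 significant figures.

5.832 ms

Per-hop transmission t_tx = L/R = 25600/670000000 = 0.038209 ms.
Per-hop propagation t_prop = 1870/2.3e+08 = 0.00813043 ms.
Pipeline fill: first packet needs 3·t_tx to clear all hops; remaining 149 packets each add one t_tx.
Total = (3+150-1)·t_tx + 3·t_prop = 152·0.038209 + 3·0.00813043 = 5.832 ms.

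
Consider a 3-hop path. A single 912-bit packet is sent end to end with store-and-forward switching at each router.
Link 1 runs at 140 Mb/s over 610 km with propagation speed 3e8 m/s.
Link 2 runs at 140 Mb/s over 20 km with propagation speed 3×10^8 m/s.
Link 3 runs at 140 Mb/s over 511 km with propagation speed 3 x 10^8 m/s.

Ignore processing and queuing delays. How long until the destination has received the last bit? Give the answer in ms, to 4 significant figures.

Transmission delay per hop = L/R = 912/140000000 = 0.00651429 ms; 3 hops → 0.0195429 ms.
Propagation delays (d/s per hop): 2.03333, 0.0666667, 1.70333 ms; sum = 3.80333 ms.
End-to-end = 3.823 ms.

3.823 ms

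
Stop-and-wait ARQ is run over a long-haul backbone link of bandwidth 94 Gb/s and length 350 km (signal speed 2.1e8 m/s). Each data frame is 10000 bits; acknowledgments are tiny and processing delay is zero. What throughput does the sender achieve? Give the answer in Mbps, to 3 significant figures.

3.00 Mbps

t_tx = L/R = 10000/94000000000 = 1.06383e-07 s.
t_prop = 350000/210000000 = 0.00166667 s; RTT = 0.00333333 s.
Cycle = t_tx + RTT = 0.00333344 s.
Throughput = L / cycle = 10000 / 0.00333344 = 3.00 Mbps.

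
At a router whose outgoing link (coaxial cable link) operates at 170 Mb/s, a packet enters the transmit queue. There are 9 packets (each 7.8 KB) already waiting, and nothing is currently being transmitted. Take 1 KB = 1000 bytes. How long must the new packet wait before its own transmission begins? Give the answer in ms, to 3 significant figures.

Each queued packet: L/R = 62400/170000000 = 0.367059 ms.
9 queued → 3.30353 ms.
Queuing delay = 3.30 ms.

3.30 ms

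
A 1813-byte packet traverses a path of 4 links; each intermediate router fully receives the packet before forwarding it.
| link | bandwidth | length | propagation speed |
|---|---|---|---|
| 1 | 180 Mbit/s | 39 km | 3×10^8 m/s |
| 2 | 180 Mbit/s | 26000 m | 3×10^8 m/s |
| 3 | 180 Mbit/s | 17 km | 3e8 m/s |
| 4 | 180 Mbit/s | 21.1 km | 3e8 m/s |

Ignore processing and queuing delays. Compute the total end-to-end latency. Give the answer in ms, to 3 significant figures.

0.666 ms

L = 1813 × 8 = 14504 bits.
Transmission delay per hop = L/R = 14504/180000000 = 0.0805778 ms; 4 hops → 0.322311 ms.
Propagation delays (d/s per hop): 0.13, 0.0866667, 0.0566667, 0.0703333 ms; sum = 0.343667 ms.
End-to-end = 0.666 ms.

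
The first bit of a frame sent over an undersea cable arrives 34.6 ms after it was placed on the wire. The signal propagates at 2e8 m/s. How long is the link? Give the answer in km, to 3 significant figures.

d = s × t_prop = 200000000 × 0.0346 = 6920 km.

6920 km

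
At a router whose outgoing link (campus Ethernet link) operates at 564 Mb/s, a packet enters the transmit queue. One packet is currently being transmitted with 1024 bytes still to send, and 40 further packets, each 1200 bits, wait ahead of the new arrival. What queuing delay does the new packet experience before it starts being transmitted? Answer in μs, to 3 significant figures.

99.6 μs

Each queued packet: L/R = 1200/564000000 = 2.12766 μs.
40 queued → 85.1064 μs.
Plus remaining 8192 bits of current packet: 14.5248 μs.
Queuing delay = 99.6 μs.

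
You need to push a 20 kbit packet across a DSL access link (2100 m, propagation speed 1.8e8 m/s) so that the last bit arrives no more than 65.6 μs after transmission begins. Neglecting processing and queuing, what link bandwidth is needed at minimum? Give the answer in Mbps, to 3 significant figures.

Propagation delay = 2100 / 180000000 = 11.6667 μs.
Transmission budget = 65.6 − 11.6667 = 53.9333 μs.
R ≥ L / t_tx = 20000 bits / 5.39333e-05 s = 371 Mbps.

371 Mbps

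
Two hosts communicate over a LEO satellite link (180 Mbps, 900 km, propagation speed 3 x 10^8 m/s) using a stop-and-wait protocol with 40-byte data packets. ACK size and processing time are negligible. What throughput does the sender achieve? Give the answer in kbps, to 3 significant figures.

53.3 kbps

t_tx = L/R = 320/180000000 = 1.77778e-06 s.
t_prop = 900000/300000000 = 0.003 s; RTT = 0.006 s.
Cycle = t_tx + RTT = 0.00600178 s.
Throughput = L / cycle = 320 / 0.00600178 = 53.3 kbps.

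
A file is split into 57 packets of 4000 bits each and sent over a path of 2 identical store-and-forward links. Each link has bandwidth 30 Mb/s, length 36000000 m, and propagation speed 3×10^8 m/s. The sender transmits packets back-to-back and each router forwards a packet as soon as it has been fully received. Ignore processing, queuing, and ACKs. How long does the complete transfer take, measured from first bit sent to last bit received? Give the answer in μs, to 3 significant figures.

248000 μs

Per-hop transmission t_tx = L/R = 4000/30000000 = 133.333 μs.
Per-hop propagation t_prop = 36000000/300000000 = 120000 μs.
Pipeline fill: first packet needs 2·t_tx to clear all hops; remaining 56 packets each add one t_tx.
Total = (2+57-1)·t_tx + 2·t_prop = 58·133.333 + 2·120000 = 248000 μs.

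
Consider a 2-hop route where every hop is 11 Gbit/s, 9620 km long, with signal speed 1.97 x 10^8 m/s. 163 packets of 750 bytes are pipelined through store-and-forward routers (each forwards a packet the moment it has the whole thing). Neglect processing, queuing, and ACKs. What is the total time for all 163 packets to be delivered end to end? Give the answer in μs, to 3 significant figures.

97800 μs

Per-hop transmission t_tx = L/R = 6000/11000000000 = 0.545455 μs.
Per-hop propagation t_prop = 9620000/197000000 = 48832.5 μs.
Pipeline fill: first packet needs 2·t_tx to clear all hops; remaining 162 packets each add one t_tx.
Total = (2+163-1)·t_tx + 2·t_prop = 164·0.545455 + 2·48832.5 = 97800 μs.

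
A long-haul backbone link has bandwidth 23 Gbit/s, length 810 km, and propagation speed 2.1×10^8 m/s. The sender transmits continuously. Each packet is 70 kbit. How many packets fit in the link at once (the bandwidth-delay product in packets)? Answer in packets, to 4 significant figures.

1267 packets

Propagation delay = 810000 / 210000000 = 0.00385714 s.
BDP = R × t_prop = 23000000000 × 0.00385714 = 88714300 bits.
In packets of 70000 bits: 1267 packets.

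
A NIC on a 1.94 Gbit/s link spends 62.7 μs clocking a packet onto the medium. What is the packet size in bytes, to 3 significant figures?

L = R × t_tx = 1940000000 b/s × 6.27e-05 s = 121638 bits.
In bytes: 121638 / 8 = 15200 bytes.

15200 bytes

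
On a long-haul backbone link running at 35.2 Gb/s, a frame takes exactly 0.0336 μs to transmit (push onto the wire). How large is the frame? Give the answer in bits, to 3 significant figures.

L = R × t_tx = 35200000000 b/s × 3.36e-08 s = 1182.72 bits.

1180 bits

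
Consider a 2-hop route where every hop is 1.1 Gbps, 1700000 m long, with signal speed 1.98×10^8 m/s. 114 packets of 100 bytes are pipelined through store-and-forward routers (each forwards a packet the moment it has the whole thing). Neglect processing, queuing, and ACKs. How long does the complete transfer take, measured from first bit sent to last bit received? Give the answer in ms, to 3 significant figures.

17.3 ms

Per-hop transmission t_tx = L/R = 800/1100000000 = 0.000727273 ms.
Per-hop propagation t_prop = 1700000/198000000 = 8.58586 ms.
Pipeline fill: first packet needs 2·t_tx to clear all hops; remaining 113 packets each add one t_tx.
Total = (2+114-1)·t_tx + 2·t_prop = 115·0.000727273 + 2·8.58586 = 17.3 ms.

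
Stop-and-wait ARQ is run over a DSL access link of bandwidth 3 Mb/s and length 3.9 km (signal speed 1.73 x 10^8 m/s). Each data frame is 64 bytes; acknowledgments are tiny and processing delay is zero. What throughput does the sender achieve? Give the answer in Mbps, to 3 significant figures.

t_tx = L/R = 512/3000000 = 0.000170667 s.
t_prop = 3900/173000000 = 2.25434e-05 s; RTT = 4.50867e-05 s.
Cycle = t_tx + RTT = 0.000215753 s.
Throughput = L / cycle = 512 / 0.000215753 = 2.37 Mbps.

2.37 Mbps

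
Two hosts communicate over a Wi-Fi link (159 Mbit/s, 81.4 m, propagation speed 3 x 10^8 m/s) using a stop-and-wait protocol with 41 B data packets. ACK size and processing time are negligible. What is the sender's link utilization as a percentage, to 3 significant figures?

79.2 %

t_tx = L/R = 328/159000000 = 2.06289e-06 s.
t_prop = 81.4/300000000 = 2.71333e-07 s; RTT = 5.42667e-07 s.
Cycle = t_tx + RTT = 2.60556e-06 s.
Utilization = t_tx / cycle = 2.06289e-06/2.60556e-06 = 79.2 %.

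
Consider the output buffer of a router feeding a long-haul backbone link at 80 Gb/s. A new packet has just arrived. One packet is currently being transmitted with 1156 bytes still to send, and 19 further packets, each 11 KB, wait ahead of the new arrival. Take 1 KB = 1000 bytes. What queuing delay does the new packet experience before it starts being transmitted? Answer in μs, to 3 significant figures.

21.0 μs

Each queued packet: L/R = 88000/80000000000 = 1.1 μs.
19 queued → 20.9 μs.
Plus remaining 9248 bits of current packet: 0.1156 μs.
Queuing delay = 21.0 μs.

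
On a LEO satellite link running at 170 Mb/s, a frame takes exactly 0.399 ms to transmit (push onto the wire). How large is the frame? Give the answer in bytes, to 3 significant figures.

8480 bytes

L = R × t_tx = 170000000 b/s × 0.000399 s = 67830 bits.
In bytes: 67830 / 8 = 8480 bytes.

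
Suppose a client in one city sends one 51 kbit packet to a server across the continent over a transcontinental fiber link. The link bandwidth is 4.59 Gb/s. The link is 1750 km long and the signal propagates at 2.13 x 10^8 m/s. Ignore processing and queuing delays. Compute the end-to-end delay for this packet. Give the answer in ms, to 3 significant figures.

L = 51000 bits.
Transmission delay = L/R = 51000 / 4590000000 = 0.0111111 ms.
Propagation delay = d/s = 1750000 m / 213000000 m/s = 8.21596 ms.
Total = 8.23 ms.

8.23 ms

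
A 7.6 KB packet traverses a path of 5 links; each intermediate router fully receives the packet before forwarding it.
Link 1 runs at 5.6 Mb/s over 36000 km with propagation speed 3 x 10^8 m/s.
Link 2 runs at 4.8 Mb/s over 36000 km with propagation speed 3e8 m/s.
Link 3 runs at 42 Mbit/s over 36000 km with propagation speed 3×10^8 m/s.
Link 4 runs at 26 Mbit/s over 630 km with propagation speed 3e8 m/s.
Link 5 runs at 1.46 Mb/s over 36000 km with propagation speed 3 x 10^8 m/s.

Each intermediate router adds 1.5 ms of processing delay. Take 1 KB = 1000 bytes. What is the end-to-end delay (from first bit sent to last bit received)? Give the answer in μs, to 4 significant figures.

L = 60800 bits.
Transmission delays (L/R per hop): 10857.1, 12666.7, 1447.62, 2338.46, 41643.8 μs; sum = 68953.7 μs.
Propagation delays (d/s per hop): 120000, 120000, 120000, 2100, 120000 μs; sum = 482100 μs.
Processing at 4 router(s): 4 × 1.5 ms = 6000 μs.
End-to-end = 557100 μs.

557100 μs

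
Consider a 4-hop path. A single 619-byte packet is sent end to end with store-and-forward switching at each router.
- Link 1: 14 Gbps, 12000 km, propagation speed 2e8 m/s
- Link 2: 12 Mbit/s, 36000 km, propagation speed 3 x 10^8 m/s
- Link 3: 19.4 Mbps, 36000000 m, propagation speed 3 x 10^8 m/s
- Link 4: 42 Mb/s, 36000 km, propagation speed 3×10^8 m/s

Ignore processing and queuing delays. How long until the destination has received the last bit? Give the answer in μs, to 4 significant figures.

L = 619 × 8 = 4952 bits.
Transmission delays (L/R per hop): 0.353714, 412.667, 255.258, 117.905 μs; sum = 786.183 μs.
Propagation delays (d/s per hop): 60000, 120000, 120000, 120000 μs; sum = 420000 μs.
End-to-end = 420800 μs.

420800 μs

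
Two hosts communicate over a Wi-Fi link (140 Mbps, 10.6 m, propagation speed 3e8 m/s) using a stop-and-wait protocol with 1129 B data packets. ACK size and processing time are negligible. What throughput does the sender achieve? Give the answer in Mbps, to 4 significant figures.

139.8 Mbps

t_tx = L/R = 9032/140000000 = 6.45143e-05 s.
t_prop = 10.6/300000000 = 3.53333e-08 s; RTT = 7.06667e-08 s.
Cycle = t_tx + RTT = 6.4585e-05 s.
Throughput = L / cycle = 9032 / 6.4585e-05 = 139.8 Mbps.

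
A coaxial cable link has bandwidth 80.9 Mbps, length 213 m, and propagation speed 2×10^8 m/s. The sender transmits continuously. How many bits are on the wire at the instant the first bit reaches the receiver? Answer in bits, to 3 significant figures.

Propagation delay = 213 / 200000000 = 1.065e-06 s.
BDP = R × t_prop = 80900000 × 1.065e-06 = 86.1585 bits.

86.2 bits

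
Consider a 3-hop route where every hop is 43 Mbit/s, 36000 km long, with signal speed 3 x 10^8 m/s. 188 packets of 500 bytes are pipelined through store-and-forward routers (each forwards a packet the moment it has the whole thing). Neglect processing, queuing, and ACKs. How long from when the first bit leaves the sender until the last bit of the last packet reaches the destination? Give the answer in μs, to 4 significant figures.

377700 μs

Per-hop transmission t_tx = L/R = 4000/43000000 = 93.0233 μs.
Per-hop propagation t_prop = 36000000/300000000 = 120000 μs.
Pipeline fill: first packet needs 3·t_tx to clear all hops; remaining 187 packets each add one t_tx.
Total = (3+188-1)·t_tx + 3·t_prop = 190·93.0233 + 3·120000 = 377700 μs.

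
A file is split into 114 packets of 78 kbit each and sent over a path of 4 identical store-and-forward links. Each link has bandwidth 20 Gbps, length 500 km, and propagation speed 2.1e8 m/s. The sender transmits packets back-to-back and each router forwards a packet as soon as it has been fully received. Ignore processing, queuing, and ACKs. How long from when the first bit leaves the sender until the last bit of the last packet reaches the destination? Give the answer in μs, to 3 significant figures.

Per-hop transmission t_tx = L/R = 78000/20000000000 = 3.9 μs.
Per-hop propagation t_prop = 500000/210000000 = 2380.95 μs.
Pipeline fill: first packet needs 4·t_tx to clear all hops; remaining 113 packets each add one t_tx.
Total = (4+114-1)·t_tx + 4·t_prop = 117·3.9 + 4·2380.95 = 9980 μs.

9980 μs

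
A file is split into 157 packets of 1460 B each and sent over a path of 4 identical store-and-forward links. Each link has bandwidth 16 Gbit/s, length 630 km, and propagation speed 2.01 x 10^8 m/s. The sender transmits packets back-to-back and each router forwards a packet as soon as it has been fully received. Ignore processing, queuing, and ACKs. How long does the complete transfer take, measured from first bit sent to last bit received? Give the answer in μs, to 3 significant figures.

12700 μs

Per-hop transmission t_tx = L/R = 11680/16000000000 = 0.73 μs.
Per-hop propagation t_prop = 630000/2.01e+08 = 3134.33 μs.
Pipeline fill: first packet needs 4·t_tx to clear all hops; remaining 156 packets each add one t_tx.
Total = (4+157-1)·t_tx + 4·t_prop = 160·0.73 + 4·3134.33 = 12700 μs.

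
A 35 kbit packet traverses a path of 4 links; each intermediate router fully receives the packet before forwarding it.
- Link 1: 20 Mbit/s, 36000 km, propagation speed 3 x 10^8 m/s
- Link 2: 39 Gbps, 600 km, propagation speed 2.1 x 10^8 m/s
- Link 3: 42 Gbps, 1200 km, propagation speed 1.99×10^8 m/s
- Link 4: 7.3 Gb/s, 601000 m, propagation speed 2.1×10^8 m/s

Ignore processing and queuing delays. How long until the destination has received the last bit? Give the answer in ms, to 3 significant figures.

L = 35000 bits.
Transmission delays (L/R per hop): 1.75, 0.000897436, 0.000833333, 0.00479452 ms; sum = 1.75653 ms.
Propagation delays (d/s per hop): 120, 2.85714, 6.03015, 2.8619 ms; sum = 131.749 ms.
End-to-end = 134 ms.

134 ms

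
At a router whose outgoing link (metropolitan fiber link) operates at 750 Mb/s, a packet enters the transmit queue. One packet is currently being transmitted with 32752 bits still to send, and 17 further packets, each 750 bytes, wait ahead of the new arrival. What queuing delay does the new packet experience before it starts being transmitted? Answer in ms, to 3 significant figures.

0.180 ms

Each queued packet: L/R = 6000/750000000 = 0.008 ms.
17 queued → 0.136 ms.
Plus remaining 32752 bits of current packet: 0.0436693 ms.
Queuing delay = 0.180 ms.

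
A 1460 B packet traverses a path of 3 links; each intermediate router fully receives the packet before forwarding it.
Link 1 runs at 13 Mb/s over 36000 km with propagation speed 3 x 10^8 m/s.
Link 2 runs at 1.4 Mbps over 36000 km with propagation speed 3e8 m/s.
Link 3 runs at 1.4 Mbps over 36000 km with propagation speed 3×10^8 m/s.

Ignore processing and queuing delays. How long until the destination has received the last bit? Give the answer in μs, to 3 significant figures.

378000 μs

L = 1460 × 8 = 11680 bits.
Transmission delays (L/R per hop): 898.462, 8342.86, 8342.86 μs; sum = 17584.2 μs.
Propagation delays (d/s per hop): 120000, 120000, 120000 μs; sum = 360000 μs.
End-to-end = 378000 μs.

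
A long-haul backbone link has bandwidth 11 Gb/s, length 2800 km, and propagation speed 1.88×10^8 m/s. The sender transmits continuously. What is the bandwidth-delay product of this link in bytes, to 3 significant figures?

20500000 bytes

Propagation delay = 2800000 / 188000000 = 0.0148936 s.
BDP = R × t_prop = 11000000000 × 0.0148936 = 163830000 bits.
In bytes: 163830000/8 = 20500000 bytes.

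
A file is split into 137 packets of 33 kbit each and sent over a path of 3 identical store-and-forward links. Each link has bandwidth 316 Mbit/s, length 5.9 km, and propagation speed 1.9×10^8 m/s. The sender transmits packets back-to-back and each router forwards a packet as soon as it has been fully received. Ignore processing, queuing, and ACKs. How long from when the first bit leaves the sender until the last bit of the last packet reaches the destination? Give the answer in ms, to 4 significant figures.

Per-hop transmission t_tx = L/R = 33000/316000000 = 0.10443 ms.
Per-hop propagation t_prop = 5900/190000000 = 0.0310526 ms.
Pipeline fill: first packet needs 3·t_tx to clear all hops; remaining 136 packets each add one t_tx.
Total = (3+137-1)·t_tx + 3·t_prop = 139·0.10443 + 3·0.0310526 = 14.61 ms.

14.61 ms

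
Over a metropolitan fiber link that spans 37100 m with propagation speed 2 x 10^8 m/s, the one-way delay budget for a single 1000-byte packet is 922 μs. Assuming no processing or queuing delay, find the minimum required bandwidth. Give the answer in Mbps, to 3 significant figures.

L = 8000 bits.
Propagation delay = 37100 / 200000000 = 185.5 μs.
Transmission budget = 922 − 185.5 = 736.5 μs.
R ≥ L / t_tx = 8000 bits / 0.0007365 s = 10.9 Mbps.

10.9 Mbps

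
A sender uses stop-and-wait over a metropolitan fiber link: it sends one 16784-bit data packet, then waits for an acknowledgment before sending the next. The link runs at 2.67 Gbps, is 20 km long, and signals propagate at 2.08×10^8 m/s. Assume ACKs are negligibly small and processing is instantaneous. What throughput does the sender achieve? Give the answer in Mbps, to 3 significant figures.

t_tx = L/R = 16784/2670000000 = 6.28614e-06 s.
t_prop = 20000/208000000 = 9.61538e-05 s; RTT = 0.000192308 s.
Cycle = t_tx + RTT = 0.000198594 s.
Throughput = L / cycle = 16784 / 0.000198594 = 84.5 Mbps.

84.5 Mbps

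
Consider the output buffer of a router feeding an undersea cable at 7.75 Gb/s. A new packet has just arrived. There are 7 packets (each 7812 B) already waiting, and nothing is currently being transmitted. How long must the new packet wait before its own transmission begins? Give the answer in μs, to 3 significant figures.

Each queued packet: L/R = 62496/7750000000 = 8.064 μs.
7 queued → 56.448 μs.
Queuing delay = 56.4 μs.

56.4 μs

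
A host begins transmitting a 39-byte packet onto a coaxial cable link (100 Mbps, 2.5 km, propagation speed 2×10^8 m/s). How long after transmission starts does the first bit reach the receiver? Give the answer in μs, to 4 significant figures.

First bit experiences only propagation delay: d/s = 2500/200000000 = 12.50 μs.

12.50 μs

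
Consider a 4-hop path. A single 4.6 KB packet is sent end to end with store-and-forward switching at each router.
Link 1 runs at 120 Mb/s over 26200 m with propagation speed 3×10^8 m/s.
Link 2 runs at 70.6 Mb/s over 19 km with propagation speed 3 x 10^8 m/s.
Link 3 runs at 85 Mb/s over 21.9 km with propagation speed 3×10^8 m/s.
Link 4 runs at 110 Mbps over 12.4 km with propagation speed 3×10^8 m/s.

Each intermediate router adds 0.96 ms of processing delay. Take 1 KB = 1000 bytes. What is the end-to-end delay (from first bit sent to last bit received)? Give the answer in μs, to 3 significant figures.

L = 36800 bits.
Transmission delays (L/R per hop): 306.667, 521.246, 432.941, 334.545 μs; sum = 1595.4 μs.
Propagation delays (d/s per hop): 87.3333, 63.3333, 73, 41.3333 μs; sum = 265 μs.
Processing at 3 router(s): 3 × 0.96 ms = 2880 μs.
End-to-end = 4740 μs.

4740 μs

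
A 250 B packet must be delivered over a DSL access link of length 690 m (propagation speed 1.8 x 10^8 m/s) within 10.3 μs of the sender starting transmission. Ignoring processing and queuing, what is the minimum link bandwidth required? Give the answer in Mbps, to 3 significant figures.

L = 2000 bits.
Propagation delay = 690 / 180000000 = 3.83333 μs.
Transmission budget = 10.3 − 3.83333 = 6.46667 μs.
R ≥ L / t_tx = 2000 bits / 6.46667e-06 s = 309 Mbps.

309 Mbps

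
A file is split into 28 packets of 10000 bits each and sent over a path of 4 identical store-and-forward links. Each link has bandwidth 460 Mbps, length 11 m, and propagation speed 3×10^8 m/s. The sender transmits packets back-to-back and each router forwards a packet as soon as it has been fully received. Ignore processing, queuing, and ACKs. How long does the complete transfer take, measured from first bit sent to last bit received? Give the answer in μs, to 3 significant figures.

674 μs

Per-hop transmission t_tx = L/R = 10000/460000000 = 21.7391 μs.
Per-hop propagation t_prop = 11/300000000 = 0.0366667 μs.
Pipeline fill: first packet needs 4·t_tx to clear all hops; remaining 27 packets each add one t_tx.
Total = (4+28-1)·t_tx + 4·t_prop = 31·21.7391 + 4·0.0366667 = 674 μs.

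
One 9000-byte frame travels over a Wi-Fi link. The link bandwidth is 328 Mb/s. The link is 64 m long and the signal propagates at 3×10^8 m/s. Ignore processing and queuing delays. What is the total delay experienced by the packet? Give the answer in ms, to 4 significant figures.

0.2197 ms

L = 9000 × 8 = 72000 bits.
Transmission delay = L/R = 72000 / 328000000 = 0.219512 ms.
Propagation delay = d/s = 64 m / 300000000 m/s = 0.000213333 ms.
Total = 0.2197 ms.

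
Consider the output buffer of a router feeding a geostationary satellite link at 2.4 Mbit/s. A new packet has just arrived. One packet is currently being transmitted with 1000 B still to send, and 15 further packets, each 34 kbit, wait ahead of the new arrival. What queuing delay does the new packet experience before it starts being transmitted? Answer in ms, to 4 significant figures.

Each queued packet: L/R = 34000/2400000 = 14.1667 ms.
15 queued → 212.5 ms.
Plus remaining 8000 bits of current packet: 3.33333 ms.
Queuing delay = 215.8 ms.

215.8 ms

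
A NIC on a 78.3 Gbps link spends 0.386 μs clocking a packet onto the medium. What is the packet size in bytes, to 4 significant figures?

3778 bytes

L = R × t_tx = 78300000000 b/s × 3.86e-07 s = 30223.8 bits.
In bytes: 30223.8 / 8 = 3778 bytes.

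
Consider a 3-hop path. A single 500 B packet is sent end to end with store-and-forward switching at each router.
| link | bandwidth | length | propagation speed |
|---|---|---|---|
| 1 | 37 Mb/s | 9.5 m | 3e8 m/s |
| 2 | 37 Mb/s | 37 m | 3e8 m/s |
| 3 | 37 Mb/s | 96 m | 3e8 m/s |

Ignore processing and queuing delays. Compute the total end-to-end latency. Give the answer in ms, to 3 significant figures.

0.325 ms

L = 500 × 8 = 4000 bits.
Transmission delay per hop = L/R = 4000/37000000 = 0.108108 ms; 3 hops → 0.324324 ms.
Propagation delays (d/s per hop): 3.16667e-05, 0.000123333, 0.00032 ms; sum = 0.000475 ms.
End-to-end = 0.325 ms.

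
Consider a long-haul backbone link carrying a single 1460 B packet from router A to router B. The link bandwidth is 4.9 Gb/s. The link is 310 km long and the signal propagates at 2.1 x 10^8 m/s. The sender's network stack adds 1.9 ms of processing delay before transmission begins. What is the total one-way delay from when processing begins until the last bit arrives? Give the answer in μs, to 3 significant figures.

3380 μs

L = 1460 × 8 = 11680 bits.
Transmission delay = L/R = 11680 / 4900000000 = 2.38367 μs.
Propagation delay = d/s = 310000 m / 210000000 m/s = 1476.19 μs.
Plus processing delay 1.9 ms = 1900 μs.
Total = 3380 μs.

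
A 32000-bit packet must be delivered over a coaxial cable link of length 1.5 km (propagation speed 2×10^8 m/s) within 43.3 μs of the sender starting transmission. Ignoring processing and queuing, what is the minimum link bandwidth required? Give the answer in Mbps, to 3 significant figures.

894 Mbps

Propagation delay = 1500 / 200000000 = 7.5 μs.
Transmission budget = 43.3 − 7.5 = 35.8 μs.
R ≥ L / t_tx = 32000 bits / 3.58e-05 s = 894 Mbps.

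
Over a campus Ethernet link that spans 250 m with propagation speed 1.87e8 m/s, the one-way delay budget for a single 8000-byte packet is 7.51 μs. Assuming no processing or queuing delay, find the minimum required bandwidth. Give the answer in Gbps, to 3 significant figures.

L = 64000 bits.
Propagation delay = 250 / 187000000 = 1.3369 μs.
Transmission budget = 7.51 − 1.3369 = 6.1731 μs.
R ≥ L / t_tx = 64000 bits / 6.1731e-06 s = 10.4 Gbps.

10.4 Gbps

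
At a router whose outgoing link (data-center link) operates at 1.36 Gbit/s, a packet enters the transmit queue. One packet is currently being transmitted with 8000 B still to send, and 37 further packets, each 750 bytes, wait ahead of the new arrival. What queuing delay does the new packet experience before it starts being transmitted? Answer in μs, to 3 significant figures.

Each queued packet: L/R = 6000/1360000000 = 4.41176 μs.
37 queued → 163.235 μs.
Plus remaining 64000 bits of current packet: 47.0588 μs.
Queuing delay = 210 μs.

210 μs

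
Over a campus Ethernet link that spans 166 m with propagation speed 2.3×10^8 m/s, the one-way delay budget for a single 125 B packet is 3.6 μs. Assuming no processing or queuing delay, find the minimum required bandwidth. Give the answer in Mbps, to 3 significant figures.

L = 1000 bits.
Propagation delay = 166 / 2.3e+08 = 0.721739 μs.
Transmission budget = 3.6 − 0.721739 = 2.87826 μs.
R ≥ L / t_tx = 1000 bits / 2.87826e-06 s = 347 Mbps.

347 Mbps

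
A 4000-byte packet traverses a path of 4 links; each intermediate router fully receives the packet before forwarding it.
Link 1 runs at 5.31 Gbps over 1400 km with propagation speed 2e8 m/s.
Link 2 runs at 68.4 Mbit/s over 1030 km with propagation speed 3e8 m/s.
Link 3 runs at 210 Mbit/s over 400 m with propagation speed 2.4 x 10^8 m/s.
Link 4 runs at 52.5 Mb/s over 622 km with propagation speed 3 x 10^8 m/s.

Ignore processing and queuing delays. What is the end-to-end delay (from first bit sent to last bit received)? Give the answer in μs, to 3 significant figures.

13700 μs

L = 4000 × 8 = 32000 bits.
Transmission delays (L/R per hop): 6.02637, 467.836, 152.381, 609.524 μs; sum = 1235.77 μs.
Propagation delays (d/s per hop): 7000, 3433.33, 1.66667, 2073.33 μs; sum = 12508.3 μs.
End-to-end = 13700 μs.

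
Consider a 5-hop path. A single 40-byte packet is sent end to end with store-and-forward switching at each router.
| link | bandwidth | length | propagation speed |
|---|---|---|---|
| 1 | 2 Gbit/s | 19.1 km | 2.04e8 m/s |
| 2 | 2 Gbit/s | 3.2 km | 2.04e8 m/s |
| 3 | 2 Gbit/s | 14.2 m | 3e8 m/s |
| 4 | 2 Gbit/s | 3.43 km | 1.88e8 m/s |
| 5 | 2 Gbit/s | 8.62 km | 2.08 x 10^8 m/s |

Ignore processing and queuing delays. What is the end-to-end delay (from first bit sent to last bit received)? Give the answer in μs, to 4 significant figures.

L = 40 × 8 = 320 bits.
Transmission delay per hop = L/R = 320/2000000000 = 0.16 μs; 5 hops → 0.8 μs.
Propagation delays (d/s per hop): 93.6275, 15.6863, 0.0473333, 18.2447, 41.4423 μs; sum = 169.048 μs.
End-to-end = 169.8 μs.

169.8 μs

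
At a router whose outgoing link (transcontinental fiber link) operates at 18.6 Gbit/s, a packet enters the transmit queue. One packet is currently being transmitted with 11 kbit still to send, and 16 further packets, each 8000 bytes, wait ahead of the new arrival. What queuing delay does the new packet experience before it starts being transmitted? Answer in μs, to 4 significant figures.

55.65 μs

Each queued packet: L/R = 64000/18600000000 = 3.44086 μs.
16 queued → 55.0538 μs.
Plus remaining 11000 bits of current packet: 0.591398 μs.
Queuing delay = 55.65 μs.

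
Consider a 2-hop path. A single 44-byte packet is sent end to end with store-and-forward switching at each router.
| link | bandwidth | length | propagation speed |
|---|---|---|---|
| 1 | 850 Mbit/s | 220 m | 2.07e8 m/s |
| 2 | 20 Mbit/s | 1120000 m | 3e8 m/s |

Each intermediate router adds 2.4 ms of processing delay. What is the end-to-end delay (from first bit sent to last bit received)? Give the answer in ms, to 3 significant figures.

6.15 ms

L = 44 × 8 = 352 bits.
Transmission delays (L/R per hop): 0.000414118, 0.0176 ms; sum = 0.0180141 ms.
Propagation delays (d/s per hop): 0.0010628, 3.73333 ms; sum = 3.7344 ms.
Processing at 1 router(s): 1 × 2.4 ms = 2.4 ms.
End-to-end = 6.15 ms.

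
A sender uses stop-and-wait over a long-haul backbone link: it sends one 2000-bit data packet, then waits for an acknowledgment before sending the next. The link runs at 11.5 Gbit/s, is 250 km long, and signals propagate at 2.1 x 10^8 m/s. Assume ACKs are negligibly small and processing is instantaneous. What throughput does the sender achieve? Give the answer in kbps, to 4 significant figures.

t_tx = L/R = 2000/11500000000 = 1.73913e-07 s.
t_prop = 250000/210000000 = 0.00119048 s; RTT = 0.00238095 s.
Cycle = t_tx + RTT = 0.00238113 s.
Throughput = L / cycle = 2000 / 0.00238113 = 839.9 kbps.

839.9 kbps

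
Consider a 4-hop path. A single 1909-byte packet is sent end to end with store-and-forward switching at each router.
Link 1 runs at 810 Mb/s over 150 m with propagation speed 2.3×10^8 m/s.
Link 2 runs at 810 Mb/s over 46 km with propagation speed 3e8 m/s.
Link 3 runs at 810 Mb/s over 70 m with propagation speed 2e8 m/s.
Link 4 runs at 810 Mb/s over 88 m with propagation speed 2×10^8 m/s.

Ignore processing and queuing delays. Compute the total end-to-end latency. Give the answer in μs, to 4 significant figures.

230.2 μs

L = 1909 × 8 = 15272 bits.
Transmission delay per hop = L/R = 15272/810000000 = 18.8543 μs; 4 hops → 75.4173 μs.
Propagation delays (d/s per hop): 0.652174, 153.333, 0.35, 0.44 μs; sum = 154.776 μs.
End-to-end = 230.2 μs.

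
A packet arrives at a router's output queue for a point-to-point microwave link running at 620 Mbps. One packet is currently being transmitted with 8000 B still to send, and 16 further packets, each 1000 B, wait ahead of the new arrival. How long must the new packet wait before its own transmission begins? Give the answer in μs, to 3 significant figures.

Each queued packet: L/R = 8000/620000000 = 12.9032 μs.
16 queued → 206.452 μs.
Plus remaining 64000 bits of current packet: 103.226 μs.
Queuing delay = 310 μs.

310 μs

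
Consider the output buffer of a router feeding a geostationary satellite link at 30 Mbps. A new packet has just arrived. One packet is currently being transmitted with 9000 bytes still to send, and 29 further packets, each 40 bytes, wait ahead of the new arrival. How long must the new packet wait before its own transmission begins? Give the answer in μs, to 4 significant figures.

2709 μs

Each queued packet: L/R = 320/30000000 = 10.6667 μs.
29 queued → 309.333 μs.
Plus remaining 72000 bits of current packet: 2400 μs.
Queuing delay = 2709 μs.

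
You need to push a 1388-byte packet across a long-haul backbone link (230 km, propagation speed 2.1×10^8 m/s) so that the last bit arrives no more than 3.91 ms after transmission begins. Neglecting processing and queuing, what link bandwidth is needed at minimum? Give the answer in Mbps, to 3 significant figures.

3.94 Mbps

L = 11104 bits.
Propagation delay = 230000 / 210000000 = 1.09524 ms.
Transmission budget = 3.91 − 1.09524 = 2.81476 ms.
R ≥ L / t_tx = 11104 bits / 0.00281476 s = 3.94 Mbps.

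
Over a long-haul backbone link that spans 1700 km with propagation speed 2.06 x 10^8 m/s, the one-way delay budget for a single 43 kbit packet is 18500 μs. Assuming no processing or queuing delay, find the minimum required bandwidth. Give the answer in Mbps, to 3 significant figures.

4.20 Mbps

Propagation delay = 1700000 / 206000000 = 8252.43 μs.
Transmission budget = 18500 − 8252.43 = 10247.6 μs.
R ≥ L / t_tx = 43000 bits / 0.0102476 s = 4.20 Mbps.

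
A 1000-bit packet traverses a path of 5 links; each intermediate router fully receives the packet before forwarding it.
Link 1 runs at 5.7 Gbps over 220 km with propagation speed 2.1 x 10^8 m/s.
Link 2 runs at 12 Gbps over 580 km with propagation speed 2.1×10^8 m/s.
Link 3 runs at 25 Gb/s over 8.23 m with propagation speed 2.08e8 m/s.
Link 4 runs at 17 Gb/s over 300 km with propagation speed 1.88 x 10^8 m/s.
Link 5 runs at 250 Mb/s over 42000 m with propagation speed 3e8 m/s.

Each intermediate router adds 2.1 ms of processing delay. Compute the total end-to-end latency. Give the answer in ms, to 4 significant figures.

Transmission delays (L/R per hop): 0.000175439, 8.33333e-05, 4e-05, 5.88235e-05, 0.004 ms; sum = 0.0043576 ms.
Propagation delays (d/s per hop): 1.04762, 2.7619, 3.95673e-05, 1.59574, 0.14 ms; sum = 5.54531 ms.
Processing at 4 router(s): 4 × 2.1 ms = 8.4 ms.
End-to-end = 13.95 ms.

13.95 ms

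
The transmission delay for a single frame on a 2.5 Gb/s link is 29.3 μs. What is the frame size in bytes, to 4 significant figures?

L = R × t_tx = 2500000000 b/s × 2.93e-05 s = 73250 bits.
In bytes: 73250 / 8 = 9156 bytes.

9156 bytes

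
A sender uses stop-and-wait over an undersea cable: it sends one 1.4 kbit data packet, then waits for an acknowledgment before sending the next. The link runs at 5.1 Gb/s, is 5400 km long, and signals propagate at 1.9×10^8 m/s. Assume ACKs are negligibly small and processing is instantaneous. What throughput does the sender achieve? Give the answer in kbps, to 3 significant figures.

t_tx = L/R = 1400/5100000000 = 2.7451e-07 s.
t_prop = 5400000/190000000 = 0.0284211 s; RTT = 0.0568421 s.
Cycle = t_tx + RTT = 0.0568424 s.
Throughput = L / cycle = 1400 / 0.0568424 = 24.6 kbps.

24.6 kbps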